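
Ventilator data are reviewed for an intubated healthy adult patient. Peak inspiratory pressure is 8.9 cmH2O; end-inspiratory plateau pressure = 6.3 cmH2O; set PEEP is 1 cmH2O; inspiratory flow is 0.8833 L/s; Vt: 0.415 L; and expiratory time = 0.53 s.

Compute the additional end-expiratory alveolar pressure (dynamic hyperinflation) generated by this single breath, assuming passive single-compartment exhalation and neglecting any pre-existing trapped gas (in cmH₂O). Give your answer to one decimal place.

R = (PIP − Pplat)/V̇ = (8.9 − 6.3) / 0.8833 = 2.6/0.8833 = 2.944 cmH2O·s/L.
C = Vt/(Pplat − PEEP) = 415.0 / (6.3 − 1) = 415.0/5.3 = 78.302 mL/cmH2O.
τ = R × C = 2.944 × 0.0783 L/cmH2O = 0.2305 s.
Fraction remaining = e^(−Te/τ) = e^(−0.53/0.2305) = 0.1003; trapped volume = 415.0 × 0.1003 = 41.625 mL.
Additional alveolar pressure from trapping ≈ V_trapped / C = 41.625 / 78.302 = 0.5316 cmH2O.

0.5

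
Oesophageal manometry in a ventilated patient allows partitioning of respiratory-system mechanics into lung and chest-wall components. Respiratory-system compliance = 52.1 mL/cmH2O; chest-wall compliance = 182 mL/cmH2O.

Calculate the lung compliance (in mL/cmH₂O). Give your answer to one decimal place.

1/CL = 1/Crs − 1/Ccw.
1/CL = 1/52.1 − 1/182 = 0.0137.
CL = 72.993 mL/cmH2O.

73.0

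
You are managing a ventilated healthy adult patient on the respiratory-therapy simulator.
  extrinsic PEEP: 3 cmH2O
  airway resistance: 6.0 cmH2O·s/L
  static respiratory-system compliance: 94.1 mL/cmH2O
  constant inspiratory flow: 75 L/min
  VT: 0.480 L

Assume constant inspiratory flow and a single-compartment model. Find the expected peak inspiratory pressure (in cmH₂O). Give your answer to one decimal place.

15.6

Flow: 75 L/min ÷ 60 = 1.25 L/s.
Equation of motion (constant flow): PIP = Vt/C + R·V̇ + PEEP.
PIP = 480/94.1 + 6.0×1.25 + 3 = 5.101 + 7.5 + 3 = 15.601 cmH2O.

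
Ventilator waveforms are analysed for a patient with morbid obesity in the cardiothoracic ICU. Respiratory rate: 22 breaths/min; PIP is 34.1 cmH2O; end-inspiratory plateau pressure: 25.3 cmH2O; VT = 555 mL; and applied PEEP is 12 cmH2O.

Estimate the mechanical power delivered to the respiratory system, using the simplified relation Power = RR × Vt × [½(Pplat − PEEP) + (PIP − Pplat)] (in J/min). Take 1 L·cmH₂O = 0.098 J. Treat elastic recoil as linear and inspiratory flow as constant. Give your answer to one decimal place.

18.5

Per-breath work = Vt × [½(Pplat−PEEP) + (PIP−Pplat)] = 0.555 × [0.5×13.3 + 8.8] = 0.555 × 15.45 = 8.575 L·cmH2O.
Power = 22 × 8.575 = 188.65 L·cmH2O/min.
× 0.098 J/(L·cmH2O) → 18.488 J/min.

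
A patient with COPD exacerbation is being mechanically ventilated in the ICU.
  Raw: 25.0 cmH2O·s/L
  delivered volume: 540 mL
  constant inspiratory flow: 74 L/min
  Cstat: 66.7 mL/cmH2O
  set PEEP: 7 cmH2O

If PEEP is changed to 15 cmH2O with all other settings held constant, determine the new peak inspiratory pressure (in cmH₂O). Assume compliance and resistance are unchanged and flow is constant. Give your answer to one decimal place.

Flow: 74 L/min ÷ 60 = 1.2333 L/s.
PIP = Vt/C + R·V̇ + PEEP (constant-flow equation of motion).
Only the baseline term changes: ΔPIP = ΔPEEP = 15 − 7 = 8.0 cmH2O.
Original PIP = 540/66.7 + 25.0×1.2333 + 7 = 45.928 cmH2O; new PIP = 45.928 + (8.0) = 53.928 cmH2O.

53.9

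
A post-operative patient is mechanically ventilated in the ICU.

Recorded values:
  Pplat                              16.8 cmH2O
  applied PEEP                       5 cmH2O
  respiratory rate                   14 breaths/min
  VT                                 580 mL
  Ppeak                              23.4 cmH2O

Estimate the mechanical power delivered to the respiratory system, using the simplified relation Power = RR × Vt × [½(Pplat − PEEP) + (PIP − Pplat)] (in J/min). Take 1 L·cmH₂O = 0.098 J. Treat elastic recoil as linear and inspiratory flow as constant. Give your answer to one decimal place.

Per-breath work = Vt × [½(Pplat−PEEP) + (PIP−Pplat)] = 0.580 × [0.5×11.8 + 6.6] = 0.580 × 12.5 = 7.25 L·cmH2O.
Power = 14 × 7.25 = 101.5 L·cmH2O/min.
× 0.098 J/(L·cmH2O) → 9.947 J/min.

9.9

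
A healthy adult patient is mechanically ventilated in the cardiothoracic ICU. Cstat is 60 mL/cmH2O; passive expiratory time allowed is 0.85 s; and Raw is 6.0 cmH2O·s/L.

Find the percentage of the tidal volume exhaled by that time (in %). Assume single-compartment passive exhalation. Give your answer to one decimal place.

90.6

τ = R × C = 6.0 × 60 mL/cmH2O = 6.0 × 0.060 L/cmH2O = 0.36 s.
Passive exhalation: V(t)/V₀ = e^(−t/τ) = e^(−0.85/0.36) = 0.09432.
Fraction exhaled = 1 − 0.09432 = 0.9057 → 90.57%.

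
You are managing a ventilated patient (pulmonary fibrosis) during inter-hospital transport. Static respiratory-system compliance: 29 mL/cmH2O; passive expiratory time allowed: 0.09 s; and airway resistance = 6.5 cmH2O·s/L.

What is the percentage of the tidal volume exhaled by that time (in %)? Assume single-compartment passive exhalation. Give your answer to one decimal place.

τ = R × C = 6.5 × 29 mL/cmH2O = 6.5 × 0.029 L/cmH2O = 0.1885 s.
Passive exhalation: V(t)/V₀ = e^(−t/τ) = e^(−0.09/0.1885) = 0.6204.
Fraction exhaled = 1 − 0.6204 = 0.3796 → 37.96%.

38.0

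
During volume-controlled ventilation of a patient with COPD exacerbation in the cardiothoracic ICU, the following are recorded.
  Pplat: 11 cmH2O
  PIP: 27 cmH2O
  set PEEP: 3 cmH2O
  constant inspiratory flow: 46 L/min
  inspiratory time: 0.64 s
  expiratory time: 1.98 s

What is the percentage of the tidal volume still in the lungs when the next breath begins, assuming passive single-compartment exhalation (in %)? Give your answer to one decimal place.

21.3

Flow: 46 L/min ÷ 60 = 0.7667 L/s.
Vt = flow × Ti = 0.7667 L/s × 0.64 s × 1000 mL/L = 490.69 mL.
R = (PIP − Pplat)/V̇ = (27 − 11) / 0.7667 = 16.0/0.7667 = 20.869 cmH2O·s/L.
C = Vt/(Pplat − PEEP) = 490.69 / (11 − 3) = 490.69/8.0 = 61.336 mL/cmH2O.
τ = R × C = 20.869 × 0.06134 L/cmH2O = 1.28 s.
Fraction remaining at end-expiration = e^(−Te/τ) = e^(−1.98/1.28) = 0.2129 → 21.29%.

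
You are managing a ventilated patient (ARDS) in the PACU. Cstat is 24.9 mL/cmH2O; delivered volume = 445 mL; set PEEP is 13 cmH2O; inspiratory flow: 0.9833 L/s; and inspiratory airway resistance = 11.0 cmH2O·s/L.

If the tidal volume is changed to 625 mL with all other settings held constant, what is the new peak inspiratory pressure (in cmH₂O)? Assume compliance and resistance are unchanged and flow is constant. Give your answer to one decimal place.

48.9

PIP = Vt/C + R·V̇ + PEEP (constant-flow equation of motion).
Only the elastic term changes: ΔPIP = ΔVt / C = (625 − 445) / 24.9 = 7.229 cmH2O.
Original PIP = 445/24.9 + 11.0×0.9833 + 13 = 41.688 cmH2O; new PIP = 41.688 + (7.229) = 48.917 cmH2O.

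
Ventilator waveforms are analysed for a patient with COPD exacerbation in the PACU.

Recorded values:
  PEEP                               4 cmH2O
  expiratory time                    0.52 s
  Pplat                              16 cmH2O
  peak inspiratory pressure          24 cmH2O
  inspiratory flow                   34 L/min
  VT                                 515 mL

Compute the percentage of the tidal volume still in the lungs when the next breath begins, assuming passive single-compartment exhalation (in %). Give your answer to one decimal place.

42.4

Flow: 34 L/min ÷ 60 = 0.5667 L/s.
R = (PIP − Pplat)/V̇ = (24 − 16) / 0.5667 = 8.0/0.5667 = 14.117 cmH2O·s/L.
C = Vt/(Pplat − PEEP) = 515.0 / (16 − 4) = 515.0/12.0 = 42.917 mL/cmH2O.
τ = R × C = 14.117 × 0.04292 L/cmH2O = 0.6059 s.
Fraction remaining at end-expiration = e^(−Te/τ) = e^(−0.52/0.6059) = 0.4239 → 42.39%.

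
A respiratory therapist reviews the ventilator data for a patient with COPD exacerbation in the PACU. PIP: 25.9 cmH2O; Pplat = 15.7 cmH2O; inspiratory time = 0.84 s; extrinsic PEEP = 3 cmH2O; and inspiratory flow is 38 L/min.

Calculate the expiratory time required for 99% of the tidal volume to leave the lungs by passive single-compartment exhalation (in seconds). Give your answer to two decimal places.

3.11

Flow: 38 L/min ÷ 60 = 0.6333 L/s.
Vt = flow × Ti = 0.6333 L/s × 0.84 s × 1000 mL/L = 531.97 mL.
R = (PIP − Pplat)/V̇ = (25.9 − 15.7) / 0.6333 = 10.2/0.6333 = 16.106 cmH2O·s/L.
C = Vt/(Pplat − PEEP) = 531.97 / (15.7 − 3) = 531.97/12.7 = 41.887 mL/cmH2O.
τ = R × C = 16.106 × 0.04189 L/cmH2O = 0.6747 s.
t = −τ·ln(1 − 0.99) = −0.6747·ln(0.01) = 3.107 s.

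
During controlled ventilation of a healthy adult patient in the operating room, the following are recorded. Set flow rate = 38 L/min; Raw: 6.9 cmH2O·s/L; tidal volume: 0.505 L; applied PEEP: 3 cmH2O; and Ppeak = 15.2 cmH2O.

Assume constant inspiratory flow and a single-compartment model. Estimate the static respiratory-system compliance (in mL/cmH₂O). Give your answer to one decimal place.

64.5

Flow: 38 L/min ÷ 60 = 0.6333 L/s.
Equation of motion (constant flow): PIP = Vt/C + R·V̇ + PEEP.
Vt/C = PIP − R·V̇ − PEEP = 15.2 − 6.9×0.6333 − 3 = 15.2 − 4.37 − 3 = 7.83 cmH2O.
C = Vt / 7.83 = 505 / 7.83 = 64.496 mL/cmH2O.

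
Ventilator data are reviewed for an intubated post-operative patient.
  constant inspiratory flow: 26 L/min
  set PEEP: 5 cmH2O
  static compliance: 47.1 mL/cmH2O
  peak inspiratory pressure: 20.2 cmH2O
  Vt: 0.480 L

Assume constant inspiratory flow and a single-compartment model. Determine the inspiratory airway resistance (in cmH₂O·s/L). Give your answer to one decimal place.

Flow: 26 L/min ÷ 60 = 0.4333 L/s.
Equation of motion (constant flow): PIP = Vt/C + R·V̇ + PEEP.
R·V̇ = PIP − Vt/C − PEEP = 20.2 − 480/47.1 − 5 = 20.2 − 10.191 − 5 = 5.009 cmH2O.
R = 5.009 / 0.4333 = 11.56 cmH2O·s/L.

11.6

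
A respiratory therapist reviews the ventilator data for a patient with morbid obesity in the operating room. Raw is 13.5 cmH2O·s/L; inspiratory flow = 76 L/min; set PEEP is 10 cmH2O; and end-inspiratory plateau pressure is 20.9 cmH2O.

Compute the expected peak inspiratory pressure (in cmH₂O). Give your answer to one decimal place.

Flow: 76 L/min ÷ 60 = 1.2667 L/s.
PIP = Pplat + Raw × flow = 20.9 + 13.5 × 1.2667 = 20.9 + 17.1 = 38.0 cmH2O.

38.0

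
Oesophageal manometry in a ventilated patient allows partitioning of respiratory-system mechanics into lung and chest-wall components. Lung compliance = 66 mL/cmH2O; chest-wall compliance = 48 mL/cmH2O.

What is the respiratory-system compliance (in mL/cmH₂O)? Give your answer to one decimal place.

Lung and chest wall are elastances in series: 1/Crs = 1/CL + 1/Ccw.
1/Crs = 1/66 + 1/48 = 0.03598.
Crs = 27.793 mL/cmH2O.

27.8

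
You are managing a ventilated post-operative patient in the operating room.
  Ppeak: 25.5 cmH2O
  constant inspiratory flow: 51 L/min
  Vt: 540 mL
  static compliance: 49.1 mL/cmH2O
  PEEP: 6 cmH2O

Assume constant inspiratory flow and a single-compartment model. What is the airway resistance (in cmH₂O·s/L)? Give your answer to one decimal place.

10.0

Flow: 51 L/min ÷ 60 = 0.85 L/s.
Equation of motion (constant flow): PIP = Vt/C + R·V̇ + PEEP.
R·V̇ = PIP − Vt/C − PEEP = 25.5 − 540/49.1 − 6 = 25.5 − 10.998 − 6 = 8.502 cmH2O.
R = 8.502 / 0.85 = 10.002 cmH2O·s/L.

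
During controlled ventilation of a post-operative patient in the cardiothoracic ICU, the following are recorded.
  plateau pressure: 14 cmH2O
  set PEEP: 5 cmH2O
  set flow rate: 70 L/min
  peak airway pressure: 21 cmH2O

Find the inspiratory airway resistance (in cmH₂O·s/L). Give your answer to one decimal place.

Flow: 70 L/min ÷ 60 = 1.1667 L/s.
Raw = (PIP − Pplat) / flow = (21 − 14) / 1.1667 = 7.0 / 1.1667 = 6.0 cmH2O·s/L.

6.0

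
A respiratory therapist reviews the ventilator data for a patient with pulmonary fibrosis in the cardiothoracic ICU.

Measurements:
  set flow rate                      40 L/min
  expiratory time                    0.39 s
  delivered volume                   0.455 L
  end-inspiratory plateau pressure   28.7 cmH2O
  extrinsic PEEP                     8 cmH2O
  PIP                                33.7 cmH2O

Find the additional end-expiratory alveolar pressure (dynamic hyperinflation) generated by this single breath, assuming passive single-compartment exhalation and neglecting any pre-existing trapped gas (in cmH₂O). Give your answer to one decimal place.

Flow: 40 L/min ÷ 60 = 0.6667 L/s.
R = (PIP − Pplat)/V̇ = (33.7 − 28.7) / 0.6667 = 5.0/0.6667 = 7.5 cmH2O·s/L.
C = Vt/(Pplat − PEEP) = 455.0 / (28.7 − 8) = 455.0/20.7 = 21.981 mL/cmH2O.
τ = R × C = 7.5 × 0.02198 L/cmH2O = 0.1649 s.
Fraction remaining = e^(−Te/τ) = e^(−0.39/0.1649) = 0.09394; trapped volume = 455.0 × 0.09394 = 42.743 mL.
Additional alveolar pressure from trapping ≈ V_trapped / C = 42.743 / 21.981 = 1.945 cmH2O.

1.9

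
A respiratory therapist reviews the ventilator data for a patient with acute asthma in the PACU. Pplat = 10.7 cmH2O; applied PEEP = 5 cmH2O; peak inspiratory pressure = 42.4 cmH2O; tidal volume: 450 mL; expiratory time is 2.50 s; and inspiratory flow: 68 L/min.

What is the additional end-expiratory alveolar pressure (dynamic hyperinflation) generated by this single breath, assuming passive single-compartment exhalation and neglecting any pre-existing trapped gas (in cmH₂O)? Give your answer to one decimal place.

1.8

Flow: 68 L/min ÷ 60 = 1.1333 L/s.
R = (PIP − Pplat)/V̇ = (42.4 − 10.7) / 1.1333 = 31.7/1.1333 = 27.971 cmH2O·s/L.
C = Vt/(Pplat − PEEP) = 450.0 / (10.7 − 5) = 450.0/5.7 = 78.947 mL/cmH2O.
τ = R × C = 27.971 × 0.07895 L/cmH2O = 2.208 s.
Fraction remaining = e^(−Te/τ) = e^(−2.50/2.208) = 0.3223; trapped volume = 450.0 × 0.3223 = 145.04 mL.
Additional alveolar pressure from trapping ≈ V_trapped / C = 145.04 / 78.947 = 1.837 cmH2O.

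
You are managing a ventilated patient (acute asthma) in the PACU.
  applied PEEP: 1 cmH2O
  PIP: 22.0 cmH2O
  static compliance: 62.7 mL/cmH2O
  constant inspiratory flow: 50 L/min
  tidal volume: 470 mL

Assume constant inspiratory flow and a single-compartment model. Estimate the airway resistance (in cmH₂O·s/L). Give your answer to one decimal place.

Flow: 50 L/min ÷ 60 = 0.8333 L/s.
Equation of motion (constant flow): PIP = Vt/C + R·V̇ + PEEP.
R·V̇ = PIP − Vt/C − PEEP = 22.0 − 470/62.7 − 1 = 22.0 − 7.496 − 1 = 13.504 cmH2O.
R = 13.504 / 0.8333 = 16.205 cmH2O·s/L.

16.2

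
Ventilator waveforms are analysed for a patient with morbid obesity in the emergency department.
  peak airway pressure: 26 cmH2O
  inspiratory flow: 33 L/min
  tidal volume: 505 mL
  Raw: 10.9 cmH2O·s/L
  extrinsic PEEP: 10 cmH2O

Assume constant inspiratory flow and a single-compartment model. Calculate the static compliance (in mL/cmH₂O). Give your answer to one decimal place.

Flow: 33 L/min ÷ 60 = 0.55 L/s.
Equation of motion (constant flow): PIP = Vt/C + R·V̇ + PEEP.
Vt/C = PIP − R·V̇ − PEEP = 26 − 10.9×0.55 − 10 = 26 − 5.995 − 10 = 10.005 cmH2O.
C = Vt / 10.005 = 505 / 10.005 = 50.475 mL/cmH2O.

50.5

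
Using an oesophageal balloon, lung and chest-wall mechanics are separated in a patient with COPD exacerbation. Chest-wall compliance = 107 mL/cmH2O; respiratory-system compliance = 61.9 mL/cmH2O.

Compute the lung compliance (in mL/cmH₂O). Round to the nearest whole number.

147

1/CL = 1/Crs − 1/Ccw.
1/CL = 1/61.9 − 1/107 = 0.006809.
CL = 146.86 mL/cmH2O.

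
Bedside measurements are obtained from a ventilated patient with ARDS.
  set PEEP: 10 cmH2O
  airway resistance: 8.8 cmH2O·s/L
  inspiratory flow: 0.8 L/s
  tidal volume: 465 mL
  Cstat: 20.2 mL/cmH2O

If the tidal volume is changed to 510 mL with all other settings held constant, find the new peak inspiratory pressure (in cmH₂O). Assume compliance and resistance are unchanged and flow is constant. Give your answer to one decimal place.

PIP = Vt/C + R·V̇ + PEEP (constant-flow equation of motion).
Only the elastic term changes: ΔPIP = ΔVt / C = (510 − 465) / 20.2 = 2.228 cmH2O.
Original PIP = 465/20.2 + 8.8×0.8 + 10 = 40.06 cmH2O; new PIP = 40.06 + (2.228) = 42.288 cmH2O.

42.3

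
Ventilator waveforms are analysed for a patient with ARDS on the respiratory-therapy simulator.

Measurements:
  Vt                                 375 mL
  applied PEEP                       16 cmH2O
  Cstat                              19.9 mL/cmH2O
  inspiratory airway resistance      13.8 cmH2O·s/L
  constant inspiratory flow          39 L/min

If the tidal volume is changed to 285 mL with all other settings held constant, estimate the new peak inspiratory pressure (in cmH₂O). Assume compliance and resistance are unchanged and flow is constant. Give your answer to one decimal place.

39.3

Flow: 39 L/min ÷ 60 = 0.65 L/s.
PIP = Vt/C + R·V̇ + PEEP (constant-flow equation of motion).
Only the elastic term changes: ΔPIP = ΔVt / C = (285 − 375) / 19.9 = -4.523 cmH2O.
Original PIP = 375/19.9 + 13.8×0.65 + 16 = 43.814 cmH2O; new PIP = 43.814 + (-4.523) = 39.291 cmH2O.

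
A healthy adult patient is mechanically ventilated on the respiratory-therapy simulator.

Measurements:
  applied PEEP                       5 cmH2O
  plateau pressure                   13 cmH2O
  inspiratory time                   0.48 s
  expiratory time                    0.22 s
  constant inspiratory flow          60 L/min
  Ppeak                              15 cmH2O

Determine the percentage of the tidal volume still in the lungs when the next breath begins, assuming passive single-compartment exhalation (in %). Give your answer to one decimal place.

Flow: 60 L/min ÷ 60 = 1 L/s.
Vt = flow × Ti = 1 L/s × 0.48 s × 1000 mL/L = 480.0 mL.
R = (PIP − Pplat)/V̇ = (15 − 13) / 1 = 2.0/1 = 2.0 cmH2O·s/L.
C = Vt/(Pplat − PEEP) = 480.0 / (13 − 5) = 480.0/8.0 = 60.0 mL/cmH2O.
τ = R × C = 2.0 × 0.06 L/cmH2O = 0.12 s.
Fraction remaining at end-expiration = e^(−Te/τ) = e^(−0.22/0.12) = 0.1599 → 15.99%.

16.0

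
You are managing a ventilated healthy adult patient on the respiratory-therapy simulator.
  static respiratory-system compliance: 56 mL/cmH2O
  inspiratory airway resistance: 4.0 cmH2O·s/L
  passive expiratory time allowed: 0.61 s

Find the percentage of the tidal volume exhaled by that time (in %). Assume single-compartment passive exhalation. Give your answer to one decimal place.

τ = R × C = 4.0 × 56 mL/cmH2O = 4.0 × 0.056 L/cmH2O = 0.224 s.
Passive exhalation: V(t)/V₀ = e^(−t/τ) = e^(−0.61/0.224) = 0.06566.
Fraction exhaled = 1 − 0.06566 = 0.9343 → 93.43%.

93.4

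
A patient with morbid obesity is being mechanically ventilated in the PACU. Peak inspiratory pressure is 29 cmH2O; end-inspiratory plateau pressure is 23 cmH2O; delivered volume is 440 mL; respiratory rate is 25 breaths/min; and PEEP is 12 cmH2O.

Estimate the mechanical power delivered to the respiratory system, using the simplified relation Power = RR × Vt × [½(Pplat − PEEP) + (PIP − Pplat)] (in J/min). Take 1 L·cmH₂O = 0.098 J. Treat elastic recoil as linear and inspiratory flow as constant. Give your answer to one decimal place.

12.4

Per-breath work = Vt × [½(Pplat−PEEP) + (PIP−Pplat)] = 0.440 × [0.5×11.0 + 6.0] = 0.440 × 11.5 = 5.06 L·cmH2O.
Power = 25 × 5.06 = 126.5 L·cmH2O/min.
× 0.098 J/(L·cmH2O) → 12.397 J/min.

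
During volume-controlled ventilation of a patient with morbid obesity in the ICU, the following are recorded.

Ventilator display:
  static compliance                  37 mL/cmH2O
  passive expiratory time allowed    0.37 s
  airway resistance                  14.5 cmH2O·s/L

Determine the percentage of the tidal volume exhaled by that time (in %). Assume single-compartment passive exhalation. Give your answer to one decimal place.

τ = R × C = 14.5 × 37 mL/cmH2O = 14.5 × 0.037 L/cmH2O = 0.5365 s.
Passive exhalation: V(t)/V₀ = e^(−t/τ) = e^(−0.37/0.5365) = 0.5017.
Fraction exhaled = 1 − 0.5017 = 0.4983 → 49.83%.

49.8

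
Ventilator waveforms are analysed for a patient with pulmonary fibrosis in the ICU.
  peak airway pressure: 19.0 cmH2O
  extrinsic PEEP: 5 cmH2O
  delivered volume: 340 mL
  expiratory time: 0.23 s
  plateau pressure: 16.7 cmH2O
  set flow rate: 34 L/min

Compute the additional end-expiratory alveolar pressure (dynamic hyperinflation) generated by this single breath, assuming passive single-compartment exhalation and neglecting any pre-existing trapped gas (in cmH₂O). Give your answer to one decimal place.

1.7

Flow: 34 L/min ÷ 60 = 0.5667 L/s.
R = (PIP − Pplat)/V̇ = (19.0 − 16.7) / 0.5667 = 2.3/0.5667 = 4.059 cmH2O·s/L.
C = Vt/(Pplat − PEEP) = 340.0 / (16.7 − 5) = 340.0/11.7 = 29.06 mL/cmH2O.
τ = R × C = 4.059 × 0.02906 L/cmH2O = 0.118 s.
Fraction remaining = e^(−Te/τ) = e^(−0.23/0.118) = 0.1424; trapped volume = 340.0 × 0.1424 = 48.416 mL.
Additional alveolar pressure from trapping ≈ V_trapped / C = 48.416 / 29.06 = 1.666 cmH2O.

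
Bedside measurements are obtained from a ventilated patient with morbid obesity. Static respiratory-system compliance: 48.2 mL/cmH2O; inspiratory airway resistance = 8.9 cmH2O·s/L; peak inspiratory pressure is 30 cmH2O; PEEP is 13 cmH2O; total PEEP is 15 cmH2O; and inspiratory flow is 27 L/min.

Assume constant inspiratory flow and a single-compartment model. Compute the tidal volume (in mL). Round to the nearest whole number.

530

Flow: 27 L/min ÷ 60 = 0.45 L/s.
Total PEEP = 15 cmH2O (set 13 + intrinsic 2); this is the baseline alveolar pressure.
Equation of motion (constant flow): PIP = Vt/C + R·V̇ + PEEP.
Vt/C = PIP − R·V̇ − PEEP = 30 − 4.005 − 15 = 10.995 cmH2O.
Vt = C × 10.995 = 48.2 × 10.995 = 529.96 mL.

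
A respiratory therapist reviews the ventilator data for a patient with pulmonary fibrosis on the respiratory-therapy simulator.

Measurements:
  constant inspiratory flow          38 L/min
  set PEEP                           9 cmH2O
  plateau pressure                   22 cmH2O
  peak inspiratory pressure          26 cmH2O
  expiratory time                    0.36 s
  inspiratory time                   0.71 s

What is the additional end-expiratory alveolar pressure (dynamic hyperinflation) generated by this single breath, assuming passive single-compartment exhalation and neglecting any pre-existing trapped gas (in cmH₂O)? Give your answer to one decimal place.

Flow: 38 L/min ÷ 60 = 0.6333 L/s.
Vt = flow × Ti = 0.6333 L/s × 0.71 s × 1000 mL/L = 449.64 mL.
R = (PIP − Pplat)/V̇ = (26 − 22) / 0.6333 = 4.0/0.6333 = 6.316 cmH2O·s/L.
C = Vt/(Pplat − PEEP) = 449.64 / (22 − 9) = 449.64/13.0 = 34.588 mL/cmH2O.
τ = R × C = 6.316 × 0.03459 L/cmH2O = 0.2185 s.
Fraction remaining = e^(−Te/τ) = e^(−0.36/0.2185) = 0.1925; trapped volume = 449.64 × 0.1925 = 86.556 mL.
Additional alveolar pressure from trapping ≈ V_trapped / C = 86.556 / 34.588 = 2.502 cmH2O.

2.5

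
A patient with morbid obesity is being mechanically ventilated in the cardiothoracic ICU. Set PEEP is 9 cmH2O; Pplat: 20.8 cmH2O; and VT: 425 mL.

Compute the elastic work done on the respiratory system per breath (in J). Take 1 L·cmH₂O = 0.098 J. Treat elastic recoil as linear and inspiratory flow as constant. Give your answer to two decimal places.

0.25

Elastic work ≈ ½ × (Pplat − PEEP) × Vt = 0.5 × (20.8 − 9) × 0.425 L = 0.5 × 11.8 × 0.425 = 2.508 L·cmH2O.
× 0.098 J/(L·cmH2O) → 0.2458 J.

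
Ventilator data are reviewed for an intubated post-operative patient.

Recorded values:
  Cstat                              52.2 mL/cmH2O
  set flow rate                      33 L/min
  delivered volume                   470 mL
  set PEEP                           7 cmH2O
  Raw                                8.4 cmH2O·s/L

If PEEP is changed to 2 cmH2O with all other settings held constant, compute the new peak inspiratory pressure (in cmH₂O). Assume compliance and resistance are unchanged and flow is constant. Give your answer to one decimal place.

15.6

Flow: 33 L/min ÷ 60 = 0.55 L/s.
PIP = Vt/C + R·V̇ + PEEP (constant-flow equation of motion).
Only the baseline term changes: ΔPIP = ΔPEEP = 2 − 7 = -5.0 cmH2O.
Original PIP = 470/52.2 + 8.4×0.55 + 7 = 20.624 cmH2O; new PIP = 20.624 + (-5.0) = 15.624 cmH2O.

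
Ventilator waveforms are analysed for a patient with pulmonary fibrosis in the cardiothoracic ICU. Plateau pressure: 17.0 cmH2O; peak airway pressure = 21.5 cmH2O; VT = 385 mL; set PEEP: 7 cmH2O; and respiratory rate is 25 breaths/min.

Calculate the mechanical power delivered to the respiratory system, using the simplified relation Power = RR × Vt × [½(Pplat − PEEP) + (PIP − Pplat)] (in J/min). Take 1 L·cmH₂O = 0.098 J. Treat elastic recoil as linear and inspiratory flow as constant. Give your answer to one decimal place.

Per-breath work = Vt × [½(Pplat−PEEP) + (PIP−Pplat)] = 0.385 × [0.5×10.0 + 4.5] = 0.385 × 9.5 = 3.658 L·cmH2O.
Power = 25 × 3.658 = 91.45 L·cmH2O/min.
× 0.098 J/(L·cmH2O) → 8.962 J/min.

9.0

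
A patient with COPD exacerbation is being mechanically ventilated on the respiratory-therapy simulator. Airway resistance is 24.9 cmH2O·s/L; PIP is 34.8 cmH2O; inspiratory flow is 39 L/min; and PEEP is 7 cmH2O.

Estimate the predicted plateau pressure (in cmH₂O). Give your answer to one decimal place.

Flow: 39 L/min ÷ 60 = 0.65 L/s.
Pplat = PIP − Raw × flow = 34.8 − 24.9 × 0.65 = 34.8 − 16.185 = 18.615 cmH2O.

18.6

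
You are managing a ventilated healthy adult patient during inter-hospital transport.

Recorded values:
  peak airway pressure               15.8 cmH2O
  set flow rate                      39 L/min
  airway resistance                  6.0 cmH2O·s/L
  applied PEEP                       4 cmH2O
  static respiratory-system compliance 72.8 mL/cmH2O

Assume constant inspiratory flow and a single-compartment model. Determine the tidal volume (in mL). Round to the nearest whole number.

Flow: 39 L/min ÷ 60 = 0.65 L/s.
Equation of motion (constant flow): PIP = Vt/C + R·V̇ + PEEP.
Vt/C = PIP − R·V̇ − PEEP = 15.8 − 3.9 − 4 = 7.9 cmH2O.
Vt = C × 7.9 = 72.8 × 7.9 = 575.12 mL.

575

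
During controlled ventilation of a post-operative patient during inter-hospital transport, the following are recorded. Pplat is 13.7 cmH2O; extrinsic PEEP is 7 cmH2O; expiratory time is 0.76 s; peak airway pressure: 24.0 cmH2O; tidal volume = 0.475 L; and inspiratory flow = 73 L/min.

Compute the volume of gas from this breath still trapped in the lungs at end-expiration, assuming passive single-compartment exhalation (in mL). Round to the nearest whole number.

134

Flow: 73 L/min ÷ 60 = 1.2167 L/s.
R = (PIP − Pplat)/V̇ = (24.0 − 13.7) / 1.2167 = 10.3/1.2167 = 8.466 cmH2O·s/L.
C = Vt/(Pplat − PEEP) = 475.0 / (13.7 − 7) = 475.0/6.7 = 70.896 mL/cmH2O.
τ = R × C = 8.466 × 0.0709 L/cmH2O = 0.6002 s.
Fraction remaining = e^(−Te/τ) = e^(−0.76/0.6002) = 0.2819.
Trapped volume = 475.0 × 0.2819 = 133.9 mL.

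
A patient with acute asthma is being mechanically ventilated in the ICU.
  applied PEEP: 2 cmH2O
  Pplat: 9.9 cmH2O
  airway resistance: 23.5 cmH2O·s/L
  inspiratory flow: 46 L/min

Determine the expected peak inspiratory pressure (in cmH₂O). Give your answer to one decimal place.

27.9

Flow: 46 L/min ÷ 60 = 0.7667 L/s.
PIP = Pplat + Raw × flow = 9.9 + 23.5 × 0.7667 = 9.9 + 18.017 = 27.917 cmH2O.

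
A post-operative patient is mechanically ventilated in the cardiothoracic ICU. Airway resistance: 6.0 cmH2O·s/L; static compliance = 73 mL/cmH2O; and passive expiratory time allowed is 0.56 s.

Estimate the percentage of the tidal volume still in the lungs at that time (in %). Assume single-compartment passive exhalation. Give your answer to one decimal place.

τ = R × C = 6.0 × 73 mL/cmH2O = 6.0 × 0.073 L/cmH2O = 0.438 s.
Passive exhalation: V(t)/V₀ = e^(−t/τ) = e^(−0.56/0.438) = 0.2784.
Fraction remaining = 0.2784 → 27.84%.

27.8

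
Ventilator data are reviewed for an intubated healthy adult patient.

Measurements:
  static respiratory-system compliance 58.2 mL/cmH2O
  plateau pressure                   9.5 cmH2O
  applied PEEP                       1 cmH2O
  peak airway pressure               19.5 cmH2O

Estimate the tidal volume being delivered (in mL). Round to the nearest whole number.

Vt = Cstat × (Pplat − PEEP) = 58.2 × (9.5 − 1) = 58.2 × 8.5 = 494.7 mL.

495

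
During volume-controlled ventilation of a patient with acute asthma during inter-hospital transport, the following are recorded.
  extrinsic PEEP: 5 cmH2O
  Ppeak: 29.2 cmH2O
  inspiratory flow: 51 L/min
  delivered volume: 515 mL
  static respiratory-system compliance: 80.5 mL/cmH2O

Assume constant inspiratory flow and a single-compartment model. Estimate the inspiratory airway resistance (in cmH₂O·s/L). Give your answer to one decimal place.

20.9

Flow: 51 L/min ÷ 60 = 0.85 L/s.
Equation of motion (constant flow): PIP = Vt/C + R·V̇ + PEEP.
R·V̇ = PIP − Vt/C − PEEP = 29.2 − 515/80.5 − 5 = 29.2 − 6.398 − 5 = 17.802 cmH2O.
R = 17.802 / 0.85 = 20.944 cmH2O·s/L.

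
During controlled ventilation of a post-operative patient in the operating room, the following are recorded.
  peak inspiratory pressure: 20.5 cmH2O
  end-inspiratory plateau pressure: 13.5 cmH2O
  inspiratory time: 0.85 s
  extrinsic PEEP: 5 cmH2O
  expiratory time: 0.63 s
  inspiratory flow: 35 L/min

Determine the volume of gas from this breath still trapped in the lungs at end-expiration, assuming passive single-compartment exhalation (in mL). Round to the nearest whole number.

202

Flow: 35 L/min ÷ 60 = 0.5833 L/s.
Vt = flow × Ti = 0.5833 L/s × 0.85 s × 1000 mL/L = 495.81 mL.
R = (PIP − Pplat)/V̇ = (20.5 − 13.5) / 0.5833 = 7.0/0.5833 = 12.001 cmH2O·s/L.
C = Vt/(Pplat − PEEP) = 495.81 / (13.5 − 5) = 495.81/8.5 = 58.331 mL/cmH2O.
τ = R × C = 12.001 × 0.05833 L/cmH2O = 0.7 s.
Fraction remaining = e^(−Te/τ) = e^(−0.63/0.7) = 0.4066.
Trapped volume = 495.81 × 0.4066 = 201.6 mL.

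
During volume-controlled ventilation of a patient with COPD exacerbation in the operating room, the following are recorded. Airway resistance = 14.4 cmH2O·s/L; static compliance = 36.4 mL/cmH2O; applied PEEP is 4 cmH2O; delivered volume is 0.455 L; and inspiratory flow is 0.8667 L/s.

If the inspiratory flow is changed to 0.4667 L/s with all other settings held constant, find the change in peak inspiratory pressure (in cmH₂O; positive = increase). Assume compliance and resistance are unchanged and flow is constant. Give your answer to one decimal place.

-5.8

PIP = Vt/C + R·V̇ + PEEP (constant-flow equation of motion).
Only the resistive term changes: ΔPIP = R × ΔV̇ = 14.4 × (0.4667 − 0.8667) = 14.4 × -0.4 = -5.76 cmH2O.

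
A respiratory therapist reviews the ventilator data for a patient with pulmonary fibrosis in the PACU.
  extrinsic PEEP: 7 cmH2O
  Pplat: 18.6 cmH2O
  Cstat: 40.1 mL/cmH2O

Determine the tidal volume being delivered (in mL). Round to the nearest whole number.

465

Vt = Cstat × (Pplat − PEEP) = 40.1 × (18.6 − 7) = 40.1 × 11.6 = 465.16 mL.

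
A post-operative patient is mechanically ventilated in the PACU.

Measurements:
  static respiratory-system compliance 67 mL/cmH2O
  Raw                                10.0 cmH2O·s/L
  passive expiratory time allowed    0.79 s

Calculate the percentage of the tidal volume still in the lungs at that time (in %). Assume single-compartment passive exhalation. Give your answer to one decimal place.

30.8

τ = R × C = 10.0 × 67 mL/cmH2O = 10.0 × 0.067 L/cmH2O = 0.67 s.
Passive exhalation: V(t)/V₀ = e^(−t/τ) = e^(−0.79/0.67) = 0.3076.
Fraction remaining = 0.3076 → 30.76%.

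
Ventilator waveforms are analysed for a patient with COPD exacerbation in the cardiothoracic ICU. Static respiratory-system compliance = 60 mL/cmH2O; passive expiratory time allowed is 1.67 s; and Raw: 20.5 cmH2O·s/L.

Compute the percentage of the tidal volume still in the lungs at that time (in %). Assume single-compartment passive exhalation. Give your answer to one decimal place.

25.7

τ = R × C = 20.5 × 60 mL/cmH2O = 20.5 × 0.060 L/cmH2O = 1.23 s.
Passive exhalation: V(t)/V₀ = e^(−t/τ) = e^(−1.67/1.23) = 0.2572.
Fraction remaining = 0.2572 → 25.72%.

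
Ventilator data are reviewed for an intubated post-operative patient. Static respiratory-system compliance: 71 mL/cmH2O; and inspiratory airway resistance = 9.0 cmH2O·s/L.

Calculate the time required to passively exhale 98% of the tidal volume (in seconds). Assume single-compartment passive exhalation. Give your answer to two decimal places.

2.50

τ = R × C = 9.0 × 71 mL/cmH2O = 9.0 × 0.071 L/cmH2O = 0.639 s.
Exhaled fraction f = 1 − e^(−t/τ) → t = −τ·ln(1 − f) = −0.639·ln(0.02) = 2.5 s.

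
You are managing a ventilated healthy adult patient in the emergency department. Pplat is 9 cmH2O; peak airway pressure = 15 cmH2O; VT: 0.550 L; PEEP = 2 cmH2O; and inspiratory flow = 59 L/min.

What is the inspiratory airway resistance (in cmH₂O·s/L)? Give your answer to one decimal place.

Flow: 59 L/min ÷ 60 = 0.9833 L/s.
Raw = (PIP − Pplat) / flow = (15 − 9) / 0.9833 = 6.0 / 0.9833 = 6.102 cmH2O·s/L.

6.1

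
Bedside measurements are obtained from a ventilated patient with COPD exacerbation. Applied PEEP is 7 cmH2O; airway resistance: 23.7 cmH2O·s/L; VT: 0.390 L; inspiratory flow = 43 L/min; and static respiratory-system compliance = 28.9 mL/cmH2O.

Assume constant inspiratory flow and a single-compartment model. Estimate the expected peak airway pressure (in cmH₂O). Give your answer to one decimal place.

Flow: 43 L/min ÷ 60 = 0.7167 L/s.
Equation of motion (constant flow): PIP = Vt/C + R·V̇ + PEEP.
PIP = 390/28.9 + 23.7×0.7167 + 7 = 13.495 + 16.986 + 7 = 37.481 cmH2O.

37.5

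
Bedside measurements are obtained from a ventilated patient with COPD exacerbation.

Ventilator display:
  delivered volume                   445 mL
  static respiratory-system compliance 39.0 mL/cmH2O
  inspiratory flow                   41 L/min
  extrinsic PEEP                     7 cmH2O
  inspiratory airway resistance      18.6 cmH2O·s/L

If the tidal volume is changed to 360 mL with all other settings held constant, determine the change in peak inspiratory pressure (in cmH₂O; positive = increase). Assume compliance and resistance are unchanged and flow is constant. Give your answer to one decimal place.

PIP = Vt/C + R·V̇ + PEEP (constant-flow equation of motion).
Only the elastic term changes: ΔPIP = ΔVt / C = (360 − 445) / 39.0 = -2.179 cmH2O.

-2.2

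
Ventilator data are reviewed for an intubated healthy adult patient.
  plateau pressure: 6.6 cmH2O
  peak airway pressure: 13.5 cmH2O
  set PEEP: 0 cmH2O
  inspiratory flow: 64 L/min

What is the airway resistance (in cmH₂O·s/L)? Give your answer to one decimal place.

6.5

Flow: 64 L/min ÷ 60 = 1.0667 L/s.
Raw = (PIP − Pplat) / flow = (13.5 − 6.6) / 1.0667 = 6.9 / 1.0667 = 6.469 cmH2O·s/L.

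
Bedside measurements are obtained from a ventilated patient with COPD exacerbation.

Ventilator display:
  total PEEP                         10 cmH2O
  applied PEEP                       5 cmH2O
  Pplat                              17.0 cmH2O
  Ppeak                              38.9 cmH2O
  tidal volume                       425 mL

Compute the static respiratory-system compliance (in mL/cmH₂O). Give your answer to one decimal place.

60.7

End-expiratory occlusion gives total PEEP = 10 cmH2O (intrinsic PEEP = 10 − 5 = 5). Use total PEEP for the elastic gradient.
Cstat = Vt / (Pplat − PEEPtotal) = 425 / (17.0 − 10) = 425 / 7.0 = 60.714 mL/cmH2O.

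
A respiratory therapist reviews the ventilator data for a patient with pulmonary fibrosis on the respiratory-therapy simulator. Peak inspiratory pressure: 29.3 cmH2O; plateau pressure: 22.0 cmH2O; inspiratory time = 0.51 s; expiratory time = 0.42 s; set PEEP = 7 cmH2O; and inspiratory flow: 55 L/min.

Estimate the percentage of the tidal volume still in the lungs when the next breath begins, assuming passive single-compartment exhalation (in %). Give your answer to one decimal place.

18.4

Flow: 55 L/min ÷ 60 = 0.9167 L/s.
Vt = flow × Ti = 0.9167 L/s × 0.51 s × 1000 mL/L = 467.52 mL.
R = (PIP − Pplat)/V̇ = (29.3 − 22.0) / 0.9167 = 7.3/0.9167 = 7.963 cmH2O·s/L.
C = Vt/(Pplat − PEEP) = 467.52 / (22.0 − 7) = 467.52/15.0 = 31.168 mL/cmH2O.
τ = R × C = 7.963 × 0.03117 L/cmH2O = 0.2482 s.
Fraction remaining at end-expiration = e^(−Te/τ) = e^(−0.42/0.2482) = 0.1841 → 18.41%.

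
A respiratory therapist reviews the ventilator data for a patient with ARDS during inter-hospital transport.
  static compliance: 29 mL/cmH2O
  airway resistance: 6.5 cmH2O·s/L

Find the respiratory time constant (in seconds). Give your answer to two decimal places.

0.19

τ = R × C = 6.5 × 29 mL/cmH2O = 6.5 × 0.029 L/cmH2O = 0.1885 s.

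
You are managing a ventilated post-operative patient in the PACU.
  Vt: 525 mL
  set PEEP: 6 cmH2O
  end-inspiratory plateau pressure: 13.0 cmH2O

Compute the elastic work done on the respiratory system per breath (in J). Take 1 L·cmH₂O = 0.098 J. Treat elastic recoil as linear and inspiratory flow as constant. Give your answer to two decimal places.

Elastic work ≈ ½ × (Pplat − PEEP) × Vt = 0.5 × (13.0 − 6) × 0.525 L = 0.5 × 7.0 × 0.525 = 1.838 L·cmH2O.
× 0.098 J/(L·cmH2O) → 0.1801 J.

0.18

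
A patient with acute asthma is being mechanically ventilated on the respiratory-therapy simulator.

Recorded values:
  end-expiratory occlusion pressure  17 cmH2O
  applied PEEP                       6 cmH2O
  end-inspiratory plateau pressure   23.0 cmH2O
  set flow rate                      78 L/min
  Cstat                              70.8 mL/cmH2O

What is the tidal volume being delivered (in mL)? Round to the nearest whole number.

End-expiratory occlusion gives total PEEP = 17 cmH2O (intrinsic PEEP = 17 − 6 = 11). Use total PEEP for the elastic gradient.
Vt = Cstat × (Pplat − PEEPtotal) = 70.8 × (23.0 − 17) = 70.8 × 6.0 = 424.8 mL.

425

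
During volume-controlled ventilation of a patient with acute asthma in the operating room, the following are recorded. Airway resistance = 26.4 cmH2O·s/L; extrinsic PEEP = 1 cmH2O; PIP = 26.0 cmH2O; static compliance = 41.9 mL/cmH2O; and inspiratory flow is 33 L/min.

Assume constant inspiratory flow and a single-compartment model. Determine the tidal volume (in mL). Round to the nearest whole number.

Flow: 33 L/min ÷ 60 = 0.55 L/s.
Equation of motion (constant flow): PIP = Vt/C + R·V̇ + PEEP.
Vt/C = PIP − R·V̇ − PEEP = 26.0 − 14.52 − 1 = 10.48 cmH2O.
Vt = C × 10.48 = 41.9 × 10.48 = 439.11 mL.

439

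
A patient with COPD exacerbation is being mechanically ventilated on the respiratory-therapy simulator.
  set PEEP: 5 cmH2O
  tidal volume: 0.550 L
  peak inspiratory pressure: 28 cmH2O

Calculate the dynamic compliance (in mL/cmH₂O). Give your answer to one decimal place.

Dynamic compliance = Vt / (PIP − PEEP) = 550 / (28 − 5) = 550 / 23.0 = 23.913 mL/cmH2O.

23.9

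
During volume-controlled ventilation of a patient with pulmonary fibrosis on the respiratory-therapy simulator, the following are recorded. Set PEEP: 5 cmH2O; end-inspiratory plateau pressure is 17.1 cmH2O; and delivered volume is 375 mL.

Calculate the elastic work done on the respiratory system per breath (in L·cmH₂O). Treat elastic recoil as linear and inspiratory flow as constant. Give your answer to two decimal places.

Elastic work ≈ ½ × (Pplat − PEEP) × Vt = 0.5 × (17.1 − 5) × 0.375 L = 0.5 × 12.1 × 0.375 = 2.269 L·cmH2O.

2.27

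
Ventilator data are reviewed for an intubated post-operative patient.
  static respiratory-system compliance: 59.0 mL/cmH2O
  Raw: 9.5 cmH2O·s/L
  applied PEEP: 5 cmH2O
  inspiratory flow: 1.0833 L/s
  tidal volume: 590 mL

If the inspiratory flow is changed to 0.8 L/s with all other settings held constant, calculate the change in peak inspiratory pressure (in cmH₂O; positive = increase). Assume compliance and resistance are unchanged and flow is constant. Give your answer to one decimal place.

-2.7

PIP = Vt/C + R·V̇ + PEEP (constant-flow equation of motion).
Only the resistive term changes: ΔPIP = R × ΔV̇ = 9.5 × (0.8 − 1.0833) = 9.5 × -0.2833 = -2.691 cmH2O.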